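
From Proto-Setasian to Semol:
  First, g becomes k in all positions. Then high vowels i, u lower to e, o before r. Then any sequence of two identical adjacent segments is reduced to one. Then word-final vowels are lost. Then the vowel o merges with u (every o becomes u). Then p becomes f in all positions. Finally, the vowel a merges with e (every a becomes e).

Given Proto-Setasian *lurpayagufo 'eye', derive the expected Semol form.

Semol: *lurpayagufo
  lurpayagufo → lurpayakufo   [unconditioned shift]
  lurpayakufo → lorpayakufo   [pre-rhotic lowering]
  lorpayakufo (rule 3 does not apply)
  lorpayakufo → lorpayakuf   [apocope]
  lorpayakuf → lurpayakuf   [vowel merger]
  lurpayakuf → lurfayakuf   [unconditioned shift]
  lurfayakuf → lurfeyekuf   [vowel merger]
  giving Semol lurfeyekuf.

lurfeyekuf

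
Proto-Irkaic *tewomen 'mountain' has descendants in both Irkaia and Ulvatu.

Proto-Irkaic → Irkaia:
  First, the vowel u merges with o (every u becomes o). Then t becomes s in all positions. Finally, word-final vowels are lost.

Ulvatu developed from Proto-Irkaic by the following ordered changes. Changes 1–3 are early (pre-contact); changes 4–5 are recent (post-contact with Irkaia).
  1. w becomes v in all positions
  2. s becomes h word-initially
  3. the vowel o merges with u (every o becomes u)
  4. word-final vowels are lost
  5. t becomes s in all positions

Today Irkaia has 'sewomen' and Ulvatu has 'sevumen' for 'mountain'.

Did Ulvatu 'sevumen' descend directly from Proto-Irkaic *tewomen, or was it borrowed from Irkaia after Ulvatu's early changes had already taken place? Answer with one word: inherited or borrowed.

inherited

If inherited, *tewomen would pass through all of Ulvatu's changes:
Ulvatu: *tewomen > tevomen > tevumen > sevumen  (by unconditioned shift, vowel merger, unconditioned shift)
If borrowed from Irkaia 'sewomen' after the early changes, it would undergo only the recent ones:
  rule 4 (apocope): no change (sewomen)
  rule 5 (unconditioned shift): no change (sewomen)
  ⇒ as a loan: sewomen
Ulvatu 'sevumen' matches the inherited outcome exactly, so it is an inherited cognate, not a loan.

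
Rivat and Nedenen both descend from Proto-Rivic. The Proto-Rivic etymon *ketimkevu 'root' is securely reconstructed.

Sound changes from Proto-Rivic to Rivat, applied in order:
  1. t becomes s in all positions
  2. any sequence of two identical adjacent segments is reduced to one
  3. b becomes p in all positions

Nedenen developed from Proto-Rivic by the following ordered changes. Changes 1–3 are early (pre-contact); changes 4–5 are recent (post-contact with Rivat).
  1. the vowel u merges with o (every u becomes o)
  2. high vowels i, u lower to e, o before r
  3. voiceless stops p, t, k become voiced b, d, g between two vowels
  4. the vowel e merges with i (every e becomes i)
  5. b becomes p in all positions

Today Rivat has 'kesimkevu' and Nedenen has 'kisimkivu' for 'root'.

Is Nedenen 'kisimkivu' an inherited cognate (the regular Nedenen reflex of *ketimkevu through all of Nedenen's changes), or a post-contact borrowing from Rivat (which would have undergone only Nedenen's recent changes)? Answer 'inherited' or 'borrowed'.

If inherited, *ketimkevu would pass through all of Nedenen's changes:
Nedenen: *ketimkevu
  ketimkevu → ketimkevo   [vowel merger]
  ketimkevo (rule 2 does not apply)
  ketimkevo → kedimkevo   [intervocalic voicing]
  kedimkevo → kidimkivo   [vowel merger]
  kidimkivo (rule 5 does not apply)
  giving Nedenen kidimkivo.
If borrowed from Rivat 'kesimkevu' after the early changes, it would undergo only the recent ones:
  rule 4 (vowel merger): kesimkevu → kisimkivu
  rule 5 (unconditioned shift): no change (kisimkivu)
  ⇒ as a loan: kisimkivu
Nedenen 'kisimkivu' matches the loan outcome 'kisimkivu', not the inherited 'kidimkivo' — it skipped the early Nedenen changes, so it was borrowed from Rivat.

borrowed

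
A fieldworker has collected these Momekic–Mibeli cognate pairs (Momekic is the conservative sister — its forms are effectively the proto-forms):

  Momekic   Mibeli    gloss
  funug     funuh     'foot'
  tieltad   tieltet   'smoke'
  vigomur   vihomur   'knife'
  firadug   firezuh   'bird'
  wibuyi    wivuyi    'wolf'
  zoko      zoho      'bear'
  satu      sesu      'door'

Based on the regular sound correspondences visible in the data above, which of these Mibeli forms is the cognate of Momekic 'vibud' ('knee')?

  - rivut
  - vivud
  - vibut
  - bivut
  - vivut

wibuyi ~ wivuyi — Momekic b corresponds to Mibeli v between vowels (before a back vowel).
tieltad ~ tieltet — Momekic d corresponds to Mibeli t word-finally.
Applying these to Momekic 'vibud':
  vibud → vivud   (b→v between vowels (before a back vowel))
  vivud → vivut   (d→t word-finally)
So the Mibeli cognate is 'vivut'.

vivut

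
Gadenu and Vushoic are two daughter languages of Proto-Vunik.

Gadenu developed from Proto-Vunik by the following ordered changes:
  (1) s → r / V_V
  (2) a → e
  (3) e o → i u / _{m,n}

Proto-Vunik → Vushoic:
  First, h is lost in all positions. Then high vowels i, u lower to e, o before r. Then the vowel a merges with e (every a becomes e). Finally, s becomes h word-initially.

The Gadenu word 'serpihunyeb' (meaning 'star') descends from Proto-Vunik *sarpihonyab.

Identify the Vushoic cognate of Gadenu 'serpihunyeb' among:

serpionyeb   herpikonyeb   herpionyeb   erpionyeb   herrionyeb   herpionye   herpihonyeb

herpionyeb

Vushoic: *sarpihonyab
  sarpihonyab → sarpionyab   [h-loss]
  sarpionyab (rule 2 does not apply)
  sarpionyab → serpionyeb   [vowel merger]
  serpionyeb → herpionyeb   [debuccalisation]
  giving Vushoic herpionyeb.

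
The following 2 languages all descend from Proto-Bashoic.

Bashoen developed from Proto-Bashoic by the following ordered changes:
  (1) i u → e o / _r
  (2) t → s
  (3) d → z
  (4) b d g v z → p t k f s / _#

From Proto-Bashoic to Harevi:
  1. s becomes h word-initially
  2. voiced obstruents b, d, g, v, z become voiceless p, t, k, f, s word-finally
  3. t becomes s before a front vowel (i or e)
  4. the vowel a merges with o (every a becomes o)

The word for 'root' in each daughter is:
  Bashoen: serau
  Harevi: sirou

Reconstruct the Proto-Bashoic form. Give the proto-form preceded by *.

*tirau

Position 2: Bashoen has e, Harevi has i. Harevi preserves i here (none of its changes turn any other segment into i), so the proto-segment is *i.
Position 4: Bashoen has a, Harevi has o. Bashoen preserves a here (none of its changes turn any other segment into a), so the proto-segment is *a.
This points to *tirau. Verify forward in each daughter:
Bashoen: start from *tirau.
  rule 1 (pre-rhotic lowering): tirau → terau
  rule 2 (unconditioned shift): terau → serau
  rule 3: no change — serau
  rule 4: no change — serau
  ⇒ Bashoen serau
Harevi: *tirau
  tirau (rule 1 does not apply)
  tirau (rule 2 does not apply)
  tirau → sirau   [palatalisation]
  sirau → sirou   [vowel merger]
  giving Harevi sirou.
Only *tirau yields all of Bashoen serau, Harevi sirou.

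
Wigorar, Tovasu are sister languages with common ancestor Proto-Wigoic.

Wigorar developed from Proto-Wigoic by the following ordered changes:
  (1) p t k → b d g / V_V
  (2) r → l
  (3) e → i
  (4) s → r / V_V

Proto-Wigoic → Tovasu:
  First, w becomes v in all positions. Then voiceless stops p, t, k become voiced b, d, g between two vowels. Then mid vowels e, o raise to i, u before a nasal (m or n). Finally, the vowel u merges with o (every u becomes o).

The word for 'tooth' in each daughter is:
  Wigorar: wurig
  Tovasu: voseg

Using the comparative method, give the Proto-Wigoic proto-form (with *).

*wuseg

Position 4: Wigorar has i, Tovasu has e. Tovasu preserves e here (none of its changes turn any other segment into e), so the proto-segment is *e.
Position 2: Wigorar has u, Tovasu has o. Wigorar preserves u here (none of its changes turn any other segment into u), so the proto-segment is *u.
Position 1: Wigorar has w, Tovasu has v. Wigorar preserves w here (none of its changes turn any other segment into w), so the proto-segment is *w.
Verify the candidate proto-form against each daughter:
Wigorar: *wuseg
  wuseg (rule 1 does not apply)
  wuseg (rule 2 does not apply)
  wuseg → wusig   [vowel merger]
  wusig → wurig   [rhotacism]
  giving Wigorar wurig.
Tovasu: *wuseg
  wuseg → vuseg   [unconditioned shift]
  vuseg (rule 2 does not apply)
  vuseg (rule 3 does not apply)
  vuseg → voseg   [vowel merger]
  giving Tovasu voseg.
Only *wuseg yields all of Wigorar wurig, Tovasu voseg.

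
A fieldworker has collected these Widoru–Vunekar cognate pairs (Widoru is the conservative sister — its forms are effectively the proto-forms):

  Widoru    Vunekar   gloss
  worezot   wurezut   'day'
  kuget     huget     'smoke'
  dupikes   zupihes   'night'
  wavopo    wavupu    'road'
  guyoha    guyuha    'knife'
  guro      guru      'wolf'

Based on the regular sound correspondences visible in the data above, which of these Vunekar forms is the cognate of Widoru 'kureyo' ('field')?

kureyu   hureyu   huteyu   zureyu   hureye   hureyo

hureyu

kuget ~ huget — Widoru k corresponds to Vunekar h word-initially before a back vowel.
wavopo ~ wavupu, guro ~ guru — Widoru o corresponds to Vunekar u word-finally.
Applying these to Widoru 'kureyo':
  kureyo → hureyo   (k→h word-initially before a back vowel)
  hureyo → hureyu   (o→u word-finally)
So the Vunekar cognate is 'hureyu'.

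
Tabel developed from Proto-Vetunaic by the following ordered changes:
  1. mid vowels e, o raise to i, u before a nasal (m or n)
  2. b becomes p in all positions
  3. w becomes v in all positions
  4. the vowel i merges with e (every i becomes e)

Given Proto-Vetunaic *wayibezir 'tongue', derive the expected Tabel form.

vayepezer

Tabel: *wayibezir
  wayibezir (rule 1 does not apply)
  wayibezir → wayipezir   [unconditioned shift]
  wayipezir → vayipezir   [unconditioned shift]
  vayipezir → vayepezer   [vowel merger]
  giving Tabel vayepezer.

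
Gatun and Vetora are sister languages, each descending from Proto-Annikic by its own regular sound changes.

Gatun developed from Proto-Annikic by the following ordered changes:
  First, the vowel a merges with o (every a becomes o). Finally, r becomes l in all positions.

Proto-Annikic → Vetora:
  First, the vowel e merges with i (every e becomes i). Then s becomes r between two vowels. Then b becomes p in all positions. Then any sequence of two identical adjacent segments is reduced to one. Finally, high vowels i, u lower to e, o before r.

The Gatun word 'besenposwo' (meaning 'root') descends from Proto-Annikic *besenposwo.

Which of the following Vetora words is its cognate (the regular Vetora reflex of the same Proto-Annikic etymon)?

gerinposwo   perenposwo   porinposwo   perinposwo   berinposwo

Vetora: *besenposwo > bisinposwo > birinposwo > pirinposwo > perinposwo  (by vowel merger, rhotacism, unconditioned shift, pre-rhotic lowering)
Among the options, 'perinposwo' alone shows every Vetora change applied in order.

perinposwo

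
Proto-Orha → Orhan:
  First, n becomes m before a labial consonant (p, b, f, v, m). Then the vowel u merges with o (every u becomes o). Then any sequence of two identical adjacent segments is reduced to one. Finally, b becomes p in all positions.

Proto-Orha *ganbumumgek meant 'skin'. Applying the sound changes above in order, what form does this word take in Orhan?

gampomomgek

Orhan: *ganbumumgek
  ganbumumgek → gambumumgek   [nasal place assimilation]
  gambumumgek → gambomomgek   [vowel merger]
  gambomomgek (rule 3 does not apply)
  gambomomgek → gampomomgek   [unconditioned shift]
  giving Orhan gampomomgek.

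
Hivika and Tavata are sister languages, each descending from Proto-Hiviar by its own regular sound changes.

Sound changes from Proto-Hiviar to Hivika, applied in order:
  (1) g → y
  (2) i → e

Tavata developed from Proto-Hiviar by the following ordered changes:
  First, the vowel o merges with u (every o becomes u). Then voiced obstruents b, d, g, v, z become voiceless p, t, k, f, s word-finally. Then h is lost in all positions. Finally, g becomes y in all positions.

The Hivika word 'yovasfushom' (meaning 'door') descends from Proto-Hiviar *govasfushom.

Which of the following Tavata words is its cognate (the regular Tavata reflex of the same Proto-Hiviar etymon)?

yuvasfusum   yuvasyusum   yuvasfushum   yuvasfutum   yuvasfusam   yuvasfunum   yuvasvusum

Tavata: *govasfushom > guvasfushum > guvasfusum > yuvasfusum  (by vowel merger, h-loss, unconditioned shift)

yuvasfusum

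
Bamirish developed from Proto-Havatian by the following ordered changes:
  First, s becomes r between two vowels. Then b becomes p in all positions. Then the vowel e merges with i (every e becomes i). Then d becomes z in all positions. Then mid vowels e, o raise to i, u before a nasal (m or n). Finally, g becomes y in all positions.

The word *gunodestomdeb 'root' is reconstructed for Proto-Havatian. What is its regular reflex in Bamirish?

Bamirish: start from *gunodestomdeb.
  rule 1: no change — gunodestomdeb
  rule 2 (unconditioned shift): gunodestomdeb → gunodestomdep
  rule 3 (vowel merger): gunodestomdep → gunodistomdip
  rule 4 (unconditioned shift): gunodistomdip → gunozistomzip
  rule 5 (pre-nasal raising): gunozistomzip → gunozistumzip
  rule 6 (unconditioned shift): gunozistumzip → yunozistumzip
  ⇒ Bamirish yunozistumzip

yunozistumzip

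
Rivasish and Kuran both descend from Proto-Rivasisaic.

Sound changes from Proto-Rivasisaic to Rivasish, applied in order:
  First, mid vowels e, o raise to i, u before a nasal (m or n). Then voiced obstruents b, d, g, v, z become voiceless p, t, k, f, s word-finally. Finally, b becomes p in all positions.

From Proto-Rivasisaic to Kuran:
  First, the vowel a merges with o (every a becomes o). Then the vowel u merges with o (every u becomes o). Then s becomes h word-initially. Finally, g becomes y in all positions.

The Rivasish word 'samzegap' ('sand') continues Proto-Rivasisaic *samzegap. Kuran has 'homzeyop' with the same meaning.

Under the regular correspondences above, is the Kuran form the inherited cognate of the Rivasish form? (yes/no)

yes

Derive the expected Kuran reflex of *samzegap:
Kuran: *samzegap > somzegop > homzegop > homzeyop  (by vowel merger, debuccalisation, unconditioned shift)
Kuran 'homzeyop' matches the regular reflex exactly, so the pair is cognate.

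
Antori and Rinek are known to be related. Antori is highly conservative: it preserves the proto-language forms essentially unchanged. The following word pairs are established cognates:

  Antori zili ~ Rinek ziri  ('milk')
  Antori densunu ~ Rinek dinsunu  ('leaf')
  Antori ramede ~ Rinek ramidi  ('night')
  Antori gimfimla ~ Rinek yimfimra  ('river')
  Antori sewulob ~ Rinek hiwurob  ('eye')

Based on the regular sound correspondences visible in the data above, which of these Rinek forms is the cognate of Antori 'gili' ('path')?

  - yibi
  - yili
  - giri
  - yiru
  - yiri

gimfimla ~ yimfimra — Antori g corresponds to Rinek y word-initially before a front vowel.
zili ~ ziri — Antori l corresponds to Rinek r between vowels (before a front vowel).
Applying these to Antori 'gili':
  gili → yili   (g→y word-initially before a front vowel)
  yili → yiri   (l→r between vowels (before a front vowel))
So the Rinek cognate is 'yiri'.

yiri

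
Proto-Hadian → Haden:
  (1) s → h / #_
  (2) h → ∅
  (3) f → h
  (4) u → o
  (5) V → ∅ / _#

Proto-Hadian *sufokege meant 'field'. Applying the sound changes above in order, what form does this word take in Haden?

Haden: start from *sufokege.
  rule 1 (debuccalisation): sufokege → hufokege
  rule 2 (h-loss): hufokege → ufokege
  rule 3 (unconditioned shift): ufokege → uhokege
  rule 4 (vowel merger): uhokege → ohokege
  rule 5 (apocope): ohokege → ohokeg
  ⇒ Haden ohokeg

ohokeg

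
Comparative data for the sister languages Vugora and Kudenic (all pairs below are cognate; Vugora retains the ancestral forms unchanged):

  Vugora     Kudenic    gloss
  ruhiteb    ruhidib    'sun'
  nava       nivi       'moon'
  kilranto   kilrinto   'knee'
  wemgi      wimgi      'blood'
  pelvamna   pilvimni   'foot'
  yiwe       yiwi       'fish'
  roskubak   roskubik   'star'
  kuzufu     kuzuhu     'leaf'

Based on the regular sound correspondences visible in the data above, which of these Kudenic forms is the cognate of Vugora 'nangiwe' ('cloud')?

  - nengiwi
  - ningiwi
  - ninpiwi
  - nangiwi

ningiwi

kilranto ~ kilrinto — Vugora a corresponds to Kudenic i after a consonant, before a nasal.
yiwe ~ yiwi — Vugora e corresponds to Kudenic i word-finally.
Applying these to Vugora 'nangiwe':
  nangiwe → ningiwe   (a→i after a consonant, before a nasal)
  ningiwe → ningiwi   (e→i word-finally)
So the Kudenic cognate is 'ningiwi'.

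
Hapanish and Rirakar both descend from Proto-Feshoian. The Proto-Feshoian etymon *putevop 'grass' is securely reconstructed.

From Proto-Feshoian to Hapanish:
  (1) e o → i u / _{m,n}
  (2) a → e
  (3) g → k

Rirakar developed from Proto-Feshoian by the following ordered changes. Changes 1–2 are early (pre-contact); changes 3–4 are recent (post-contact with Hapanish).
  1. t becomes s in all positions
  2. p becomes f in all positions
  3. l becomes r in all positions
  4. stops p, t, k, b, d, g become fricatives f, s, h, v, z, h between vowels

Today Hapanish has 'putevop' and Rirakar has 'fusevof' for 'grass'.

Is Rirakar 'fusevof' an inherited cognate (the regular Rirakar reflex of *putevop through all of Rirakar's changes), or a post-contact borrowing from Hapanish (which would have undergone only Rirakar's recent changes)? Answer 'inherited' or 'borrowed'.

inherited

If inherited, *putevop would pass through all of Rirakar's changes:
Rirakar: *putevop > pusevop > fusevof  (by unconditioned shift, unconditioned shift)
If borrowed from Hapanish 'putevop' after the early changes, it would undergo only the recent ones:
  rule 3 (unconditioned shift): no change (putevop)
  rule 4 (intervocalic lenition): putevop → pusevop
  ⇒ as a loan: pusevop
Rirakar 'fusevof' matches the inherited outcome exactly, so it is an inherited cognate, not a loan.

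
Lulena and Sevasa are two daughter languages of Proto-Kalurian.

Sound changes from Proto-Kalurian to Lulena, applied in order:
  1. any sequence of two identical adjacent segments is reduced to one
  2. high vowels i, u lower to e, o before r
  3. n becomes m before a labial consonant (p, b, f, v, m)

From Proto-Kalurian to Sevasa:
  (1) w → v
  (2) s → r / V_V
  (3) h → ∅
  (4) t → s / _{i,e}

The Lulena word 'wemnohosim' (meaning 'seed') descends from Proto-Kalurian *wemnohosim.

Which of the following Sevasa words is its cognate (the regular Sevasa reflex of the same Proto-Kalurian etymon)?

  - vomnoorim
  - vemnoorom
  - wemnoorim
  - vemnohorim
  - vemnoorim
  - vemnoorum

vemnoorim

Sevasa: *wemnohosim
  wemnohosim → vemnohosim   [unconditioned shift]
  vemnohosim → vemnohorim   [rhotacism]
  vemnohorim → vemnoorim   [h-loss]
  vemnoorim (rule 4 does not apply)
  giving Sevasa vemnoorim.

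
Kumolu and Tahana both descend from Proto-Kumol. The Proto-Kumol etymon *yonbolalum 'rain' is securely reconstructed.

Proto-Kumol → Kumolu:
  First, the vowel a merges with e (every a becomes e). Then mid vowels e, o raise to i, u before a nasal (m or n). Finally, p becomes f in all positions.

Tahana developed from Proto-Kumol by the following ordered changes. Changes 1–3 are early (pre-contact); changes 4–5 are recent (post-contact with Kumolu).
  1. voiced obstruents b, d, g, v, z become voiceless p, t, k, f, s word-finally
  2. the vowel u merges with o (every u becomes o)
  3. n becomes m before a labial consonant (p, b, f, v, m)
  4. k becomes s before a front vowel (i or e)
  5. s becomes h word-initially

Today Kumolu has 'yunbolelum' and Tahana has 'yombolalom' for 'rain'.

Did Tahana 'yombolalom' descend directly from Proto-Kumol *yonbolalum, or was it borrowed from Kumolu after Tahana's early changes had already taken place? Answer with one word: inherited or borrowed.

If inherited, *yonbolalum would pass through all of Tahana's changes:
Tahana: *yonbolalum > yonbolalom > yombolalom  (by vowel merger, nasal place assimilation)
If borrowed from Kumolu 'yunbolelum' after the early changes, it would undergo only the recent ones:
  rule 4 (palatalisation): no change (yunbolelum)
  rule 5 (debuccalisation): no change (yunbolelum)
  ⇒ as a loan: yunbolelum
Tahana 'yombolalom' matches the inherited outcome exactly, so it is an inherited cognate, not a loan.

inherited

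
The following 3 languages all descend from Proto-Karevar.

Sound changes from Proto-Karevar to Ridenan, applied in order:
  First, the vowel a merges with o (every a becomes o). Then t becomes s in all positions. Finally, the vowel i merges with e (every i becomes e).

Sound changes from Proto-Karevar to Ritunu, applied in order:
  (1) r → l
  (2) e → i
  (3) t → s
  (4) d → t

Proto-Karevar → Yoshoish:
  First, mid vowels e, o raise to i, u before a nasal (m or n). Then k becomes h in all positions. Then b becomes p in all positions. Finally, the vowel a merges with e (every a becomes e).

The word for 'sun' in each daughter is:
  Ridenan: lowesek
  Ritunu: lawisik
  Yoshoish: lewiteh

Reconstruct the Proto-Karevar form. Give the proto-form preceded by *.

*lawitek

Position 2: Ridenan has o, Ritunu has a, Yoshoish has e. Ritunu preserves a here (none of its changes turn any other segment into a), so the proto-segment is *a.
Position 7: Ridenan has k, Ritunu has k, Yoshoish has h. Ridenan preserves k here (none of its changes turn any other segment into k), so the proto-segment is *k.
Position 5: Ridenan has s, Ritunu has s, Yoshoish has t. Yoshoish preserves t here (none of its changes turn any other segment into t), so the proto-segment is *t.
This points to *lawitek. Verify forward in each daughter:
Ridenan: start from *lawitek.
  rule 1 (vowel merger): lawitek → lowitek
  rule 2 (unconditioned shift): lowitek → lowisek
  rule 3 (vowel merger): lowisek → lowesek
  ⇒ Ridenan lowesek
Ritunu: *lawitek
  lawitek (rule 1 does not apply)
  lawitek → lawitik   [vowel merger]
  lawitik → lawisik   [unconditioned shift]
  lawisik (rule 4 does not apply)
  giving Ritunu lawisik.
Yoshoish: *lawitek > lawiteh > lewiteh  (by unconditioned shift, vowel merger)
No other proto-form is consistent with every reflex, so the reconstruction is *lawitek.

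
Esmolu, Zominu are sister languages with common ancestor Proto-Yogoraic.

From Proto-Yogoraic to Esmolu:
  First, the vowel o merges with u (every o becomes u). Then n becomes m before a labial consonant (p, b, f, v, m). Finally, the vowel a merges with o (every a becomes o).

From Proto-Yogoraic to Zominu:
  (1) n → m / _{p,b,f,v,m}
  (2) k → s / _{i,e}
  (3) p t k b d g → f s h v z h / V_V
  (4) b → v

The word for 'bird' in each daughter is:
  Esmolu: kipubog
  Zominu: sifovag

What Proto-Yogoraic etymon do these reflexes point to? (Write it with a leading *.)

*kipobag

Position 1: Esmolu has k, Zominu has s. Esmolu preserves k here (none of its changes turn any other segment into k), so the proto-segment is *k.
Position 4: Esmolu has u, Zominu has o. Zominu preserves o here (none of its changes turn any other segment into o), so the proto-segment is *o.
Continuing position by position gives *kipobag; check it forward:
Esmolu: *kipobag
  kipobag → kipubag   [vowel merger]
  kipubag (rule 2 does not apply)
  kipubag → kipubog   [vowel merger]
  giving Esmolu kipubog.
Zominu: start from *kipobag.
  rule 1: no change — kipobag
  rule 2 (palatalisation): kipobag → sipobag
  rule 3 (intervocalic lenition): sipobag → sifovag
  rule 4: no change — sifovag
  ⇒ Zominu sifovag
Only *kipobag yields all of Esmolu kipubog, Zominu sifovag.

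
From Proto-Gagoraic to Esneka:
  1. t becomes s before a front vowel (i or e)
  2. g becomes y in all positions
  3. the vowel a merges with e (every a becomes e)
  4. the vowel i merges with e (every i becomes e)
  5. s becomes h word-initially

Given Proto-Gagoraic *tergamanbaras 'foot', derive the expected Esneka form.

Esneka: start from *tergamanbaras.
  rule 1 (palatalisation): tergamanbaras → sergamanbaras
  rule 2 (unconditioned shift): sergamanbaras → seryamanbaras
  rule 3 (vowel merger): seryamanbaras → seryemenberes
  rule 4: no change — seryemenberes
  rule 5 (debuccalisation): seryemenberes → heryemenberes
  ⇒ Esneka heryemenberes

heryemenberes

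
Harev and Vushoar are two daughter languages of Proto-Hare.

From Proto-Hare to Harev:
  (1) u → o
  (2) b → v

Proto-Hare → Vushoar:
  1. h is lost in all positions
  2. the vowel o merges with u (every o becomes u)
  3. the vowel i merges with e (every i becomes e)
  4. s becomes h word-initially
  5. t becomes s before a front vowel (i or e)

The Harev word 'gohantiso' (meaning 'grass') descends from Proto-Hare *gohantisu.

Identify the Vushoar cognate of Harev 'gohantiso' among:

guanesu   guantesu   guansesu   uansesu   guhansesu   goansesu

guansesu

Vushoar: *gohantisu
  gohantisu → goantisu   [h-loss]
  goantisu → guantisu   [vowel merger]
  guantisu → guantesu   [vowel merger]
  guantesu (rule 4 does not apply)
  guantesu → guansesu   [palatalisation]
  giving Vushoar guansesu.
The other candidates each miss or misapply at least one Vushoar change.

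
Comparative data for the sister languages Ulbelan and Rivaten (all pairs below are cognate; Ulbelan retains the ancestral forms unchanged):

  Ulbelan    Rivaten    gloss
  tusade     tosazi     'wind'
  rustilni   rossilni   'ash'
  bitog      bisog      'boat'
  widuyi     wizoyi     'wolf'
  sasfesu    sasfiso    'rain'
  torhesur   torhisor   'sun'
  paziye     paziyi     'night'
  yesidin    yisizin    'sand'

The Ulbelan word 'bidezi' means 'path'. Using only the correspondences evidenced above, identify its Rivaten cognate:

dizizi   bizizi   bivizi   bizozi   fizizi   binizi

bizizi

tusade ~ tosazi — Ulbelan d corresponds to Rivaten z between vowels (before a front vowel).
sasfesu ~ sasfiso, torhesur ~ torhisor — Ulbelan e corresponds to Rivaten i after a consonant, before a consonant other than r, m, n, p, b, f, v.
Applying these to Ulbelan 'bidezi':
  bidezi → bizezi   (d→z between vowels (before a front vowel))
  bizezi → bizizi   (e→i after a consonant, before a consonant other than r, m, n, p, b, f, v)
So the Rivaten cognate is 'bizizi'.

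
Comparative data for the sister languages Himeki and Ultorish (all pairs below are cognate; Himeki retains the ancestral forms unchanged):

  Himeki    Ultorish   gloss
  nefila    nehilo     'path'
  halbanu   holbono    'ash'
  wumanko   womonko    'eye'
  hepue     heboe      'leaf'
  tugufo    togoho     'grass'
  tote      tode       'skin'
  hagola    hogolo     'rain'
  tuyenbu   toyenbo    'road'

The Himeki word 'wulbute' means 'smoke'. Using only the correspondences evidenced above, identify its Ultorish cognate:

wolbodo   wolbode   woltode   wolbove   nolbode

tugufo ~ togoho, tuyenbu ~ toyenbo — Himeki u corresponds to Ultorish o after a consonant, before a consonant other than r, m, n, p, b, f, v.
tote ~ tode — Himeki t corresponds to Ultorish d between vowels (before a front vowel).
Applying these to Himeki 'wulbute':
  wulbute → wolbute   (u→o after a consonant, before a consonant other than r, m, n, p, b, f, v)
  wolbute → wolbote   (u→o after a consonant, before a consonant other than r, m, n, p, b, f, v)
  wolbote → wolbode   (t→d between vowels (before a front vowel))
So the Ultorish cognate is 'wolbode'.

wolbode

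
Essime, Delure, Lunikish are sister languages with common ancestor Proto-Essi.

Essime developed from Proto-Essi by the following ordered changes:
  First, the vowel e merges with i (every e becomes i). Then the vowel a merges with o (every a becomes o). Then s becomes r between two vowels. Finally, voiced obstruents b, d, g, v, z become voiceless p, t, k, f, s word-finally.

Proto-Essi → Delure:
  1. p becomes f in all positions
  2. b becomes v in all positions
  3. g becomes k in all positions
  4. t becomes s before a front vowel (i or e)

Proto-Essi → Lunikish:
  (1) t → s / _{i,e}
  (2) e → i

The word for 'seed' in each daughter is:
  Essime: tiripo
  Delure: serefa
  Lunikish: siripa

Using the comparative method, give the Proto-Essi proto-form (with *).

Position 1: Essime has t, Delure has s, Lunikish has s. Taking the neighbouring segments as reconstructed: Essime t can only go back to *t; Delure s could go back to *t or *s; Lunikish s could go back to *t or *s — the one source consistent with every daughter is *t.
Position 5: Essime has p, Delure has f, Lunikish has p. Lunikish preserves p here (none of its changes turn any other segment into p), so the proto-segment is *p.
Position 2: Essime has i, Delure has e, Lunikish has i. Delure preserves e here (none of its changes turn any other segment into e), so the proto-segment is *e.
Continuing position by position gives *terepa; check it forward:
Essime: start from *terepa.
  rule 1 (vowel merger): terepa → tiripa
  rule 2 (vowel merger): tiripa → tiripo
  rule 3: no change — tiripo
  rule 4: no change — tiripo
  ⇒ Essime tiripo
Delure: *terepa
  terepa → terefa   [unconditioned shift]
  terefa (rule 2 does not apply)
  terefa (rule 3 does not apply)
  terefa → serefa   [palatalisation]
  giving Delure serefa.
Lunikish: *terepa > serepa > siripa  (by palatalisation, vowel merger)
Only *terepa yields all of Essime tiripo, Delure serefa, Lunikish siripa.

*terepa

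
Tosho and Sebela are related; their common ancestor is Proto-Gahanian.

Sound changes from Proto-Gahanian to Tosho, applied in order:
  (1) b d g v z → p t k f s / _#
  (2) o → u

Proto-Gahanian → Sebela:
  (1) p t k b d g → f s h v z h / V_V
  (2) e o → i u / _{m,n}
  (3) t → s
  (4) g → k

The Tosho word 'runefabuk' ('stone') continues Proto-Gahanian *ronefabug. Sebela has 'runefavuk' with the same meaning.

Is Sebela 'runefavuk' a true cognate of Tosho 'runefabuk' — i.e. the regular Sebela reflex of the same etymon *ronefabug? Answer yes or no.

yes

Derive the expected Sebela reflex of *ronefabug:
Sebela: *ronefabug
  ronefabug → ronefavug   [intervocalic lenition]
  ronefavug → runefavug   [pre-nasal raising]
  runefavug (rule 3 does not apply)
  runefavug → runefavuk   [unconditioned shift]
  giving Sebela runefavuk.
Sebela 'runefavuk' matches the regular reflex exactly, so the pair is cognate.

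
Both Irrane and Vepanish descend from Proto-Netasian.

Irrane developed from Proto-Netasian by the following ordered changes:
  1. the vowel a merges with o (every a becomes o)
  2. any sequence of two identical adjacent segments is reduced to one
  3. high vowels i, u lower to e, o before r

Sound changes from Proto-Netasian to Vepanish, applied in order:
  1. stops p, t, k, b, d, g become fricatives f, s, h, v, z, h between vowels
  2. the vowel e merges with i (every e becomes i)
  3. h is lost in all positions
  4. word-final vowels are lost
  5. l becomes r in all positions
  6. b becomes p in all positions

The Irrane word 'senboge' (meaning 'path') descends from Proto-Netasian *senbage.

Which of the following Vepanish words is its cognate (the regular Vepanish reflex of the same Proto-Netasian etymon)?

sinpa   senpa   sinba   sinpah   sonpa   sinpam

sinpa

Vepanish: *senbage > senbahe > sinbahi > sinbai > sinba > sinpa  (by intervocalic lenition, vowel merger, h-loss, apocope, unconditioned shift)
Only 'sinpa' matches the regular Vepanish development of *senbage.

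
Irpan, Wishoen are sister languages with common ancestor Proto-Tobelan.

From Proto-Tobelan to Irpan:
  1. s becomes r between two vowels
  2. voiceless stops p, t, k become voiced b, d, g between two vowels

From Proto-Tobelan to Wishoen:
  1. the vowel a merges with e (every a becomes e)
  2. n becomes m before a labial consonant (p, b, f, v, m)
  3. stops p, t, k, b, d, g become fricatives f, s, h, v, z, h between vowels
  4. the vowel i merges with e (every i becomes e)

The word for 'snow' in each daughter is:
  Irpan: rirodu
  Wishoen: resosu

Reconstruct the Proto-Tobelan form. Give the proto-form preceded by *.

Position 5: Irpan has d, Wishoen has s. Taking the neighbouring segments as reconstructed: Irpan d could go back to *t or *d; Wishoen s could go back to *t or *s — the one source consistent with every daughter is *t.
Position 3: Irpan has r, Wishoen has s. Taking the neighbouring segments as reconstructed: Irpan r could go back to *s or *r; Wishoen s could go back to *t or *s — the one source consistent with every daughter is *s.
Position 2: Irpan has i, Wishoen has e. Irpan preserves i here (none of its changes turn any other segment into i), so the proto-segment is *i.
This points to *risotu. Verify forward in each daughter:
Irpan: *risotu > rirotu > rirodu  (by rhotacism, intervocalic voicing)
Wishoen: *risotu > risosu > resosu  (by intervocalic lenition, vowel merger)
No other proto-form is consistent with every reflex, so the reconstruction is *risotu.

*risotu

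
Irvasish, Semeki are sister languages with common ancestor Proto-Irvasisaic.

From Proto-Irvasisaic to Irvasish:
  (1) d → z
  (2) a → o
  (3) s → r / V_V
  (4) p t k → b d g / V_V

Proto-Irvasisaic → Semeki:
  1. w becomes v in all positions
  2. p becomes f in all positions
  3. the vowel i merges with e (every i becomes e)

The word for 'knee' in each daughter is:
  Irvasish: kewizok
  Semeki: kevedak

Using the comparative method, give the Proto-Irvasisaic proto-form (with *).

Position 5: Irvasish has z, Semeki has d. Semeki preserves d here (none of its changes turn any other segment into d), so the proto-segment is *d.
Position 4: Irvasish has i, Semeki has e. Irvasish preserves i here (none of its changes turn any other segment into i), so the proto-segment is *i.
Position 3: Irvasish has w, Semeki has v. Irvasish preserves w here (none of its changes turn any other segment into w), so the proto-segment is *w.
Continuing position by position gives *kewidak; check it forward:
Irvasish: *kewidak > kewizak > kewizok  (by unconditioned shift, vowel merger)
Semeki: *kewidak
  kewidak → kevidak   [unconditioned shift]
  kevidak (rule 2 does not apply)
  kevidak → kevedak   [vowel merger]
  giving Semeki kevedak.
*kewidak is the unique common source.

*kewidak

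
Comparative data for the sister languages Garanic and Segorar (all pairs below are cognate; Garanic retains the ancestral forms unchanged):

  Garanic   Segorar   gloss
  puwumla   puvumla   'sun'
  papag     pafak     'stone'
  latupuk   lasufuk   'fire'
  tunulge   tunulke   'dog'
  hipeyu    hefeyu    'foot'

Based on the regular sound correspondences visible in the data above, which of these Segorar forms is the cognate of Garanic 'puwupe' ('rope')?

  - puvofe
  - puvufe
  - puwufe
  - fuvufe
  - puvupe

puvufe

puwumla ~ puvumla — Garanic w corresponds to Segorar v between vowels (before a back vowel).
hipeyu ~ hefeyu — Garanic p corresponds to Segorar f between vowels (before a front vowel).
Applying these to Garanic 'puwupe':
  puwupe → puvupe   (w→v between vowels (before a back vowel))
  puvupe → puvufe   (p→f between vowels (before a front vowel))
So the Segorar cognate is 'puvufe'.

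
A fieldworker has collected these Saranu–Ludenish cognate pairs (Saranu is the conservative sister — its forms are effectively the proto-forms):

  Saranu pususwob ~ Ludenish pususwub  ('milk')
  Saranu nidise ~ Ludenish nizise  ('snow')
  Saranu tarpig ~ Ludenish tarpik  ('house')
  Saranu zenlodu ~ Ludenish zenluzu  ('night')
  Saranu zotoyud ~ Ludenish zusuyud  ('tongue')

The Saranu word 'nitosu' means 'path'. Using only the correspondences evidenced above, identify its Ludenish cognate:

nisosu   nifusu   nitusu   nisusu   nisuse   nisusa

zotoyud ~ zusuyud — Saranu t corresponds to Ludenish s between vowels (before a back vowel).
zenlodu ~ zenluzu, zotoyud ~ zusuyud — Saranu o corresponds to Ludenish u after a consonant, before a consonant other than r, m, n, p, b, f, v.
Applying these to Saranu 'nitosu':
  nitosu → nisosu   (t→s between vowels (before a back vowel))
  nisosu → nisusu   (o→u after a consonant, before a consonant other than r, m, n, p, b, f, v)
So the Ludenish cognate is 'nisusu'.

nisusu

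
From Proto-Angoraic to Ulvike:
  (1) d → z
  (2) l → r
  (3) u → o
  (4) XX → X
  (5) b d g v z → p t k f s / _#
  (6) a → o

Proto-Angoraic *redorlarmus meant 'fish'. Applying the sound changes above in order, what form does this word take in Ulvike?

Ulvike: *redorlarmus > rezorlarmus > rezorrarmus > rezorrarmos > rezorarmos > rezorormos  (by unconditioned shift, unconditioned shift, vowel merger, degemination, vowel merger)

rezorormos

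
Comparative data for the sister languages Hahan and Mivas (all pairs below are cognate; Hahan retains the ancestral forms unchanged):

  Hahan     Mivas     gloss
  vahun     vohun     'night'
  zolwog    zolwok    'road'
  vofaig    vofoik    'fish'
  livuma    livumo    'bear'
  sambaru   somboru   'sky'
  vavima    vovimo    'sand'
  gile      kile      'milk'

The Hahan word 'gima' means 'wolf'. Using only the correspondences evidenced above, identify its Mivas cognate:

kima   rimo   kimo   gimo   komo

gile ~ kile — Hahan g corresponds to Mivas k word-initially before a front vowel.
livuma ~ livumo, vavima ~ vovimo — Hahan a corresponds to Mivas o word-finally.
Applying these to Hahan 'gima':
  gima → kima   (g→k word-initially before a front vowel)
  kima → kimo   (a→o word-finally)
So the Mivas cognate is 'kimo'.

kimo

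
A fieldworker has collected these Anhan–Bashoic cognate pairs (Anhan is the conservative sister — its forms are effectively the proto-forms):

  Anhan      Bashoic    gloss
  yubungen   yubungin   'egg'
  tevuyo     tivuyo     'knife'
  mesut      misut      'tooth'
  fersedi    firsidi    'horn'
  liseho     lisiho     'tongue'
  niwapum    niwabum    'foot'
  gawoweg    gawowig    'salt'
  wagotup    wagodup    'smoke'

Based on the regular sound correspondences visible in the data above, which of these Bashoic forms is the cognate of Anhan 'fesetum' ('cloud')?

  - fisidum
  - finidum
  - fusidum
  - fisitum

fisidum

mesut ~ misut, fersedi ~ firsidi — Anhan e corresponds to Bashoic i after a consonant, before a consonant other than r, m, n, p, b, f, v.
wagotup ~ wagodup — Anhan t corresponds to Bashoic d between vowels (before a back vowel).
Applying these to Anhan 'fesetum':
  fesetum → fisetum   (e→i after a consonant, before a consonant other than r, m, n, p, b, f, v)
  fisetum → fisitum   (e→i after a consonant, before a consonant other than r, m, n, p, b, f, v)
  fisitum → fisidum   (t→d between vowels (before a back vowel))
So the Bashoic cognate is 'fisidum'.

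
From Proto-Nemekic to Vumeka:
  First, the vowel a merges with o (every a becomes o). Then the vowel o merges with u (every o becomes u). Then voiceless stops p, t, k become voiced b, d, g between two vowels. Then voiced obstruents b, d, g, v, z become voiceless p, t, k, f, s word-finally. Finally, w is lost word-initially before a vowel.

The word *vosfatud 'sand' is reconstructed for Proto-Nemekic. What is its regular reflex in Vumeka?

vusfudut

Vumeka: *vosfatud
  vosfatud → vosfotud   [vowel merger]
  vosfotud → vusfutud   [vowel merger]
  vusfutud → vusfudud   [intervocalic voicing]
  vusfudud → vusfudut   [final devoicing]
  vusfudut (rule 5 does not apply)
  giving Vumeka vusfudut.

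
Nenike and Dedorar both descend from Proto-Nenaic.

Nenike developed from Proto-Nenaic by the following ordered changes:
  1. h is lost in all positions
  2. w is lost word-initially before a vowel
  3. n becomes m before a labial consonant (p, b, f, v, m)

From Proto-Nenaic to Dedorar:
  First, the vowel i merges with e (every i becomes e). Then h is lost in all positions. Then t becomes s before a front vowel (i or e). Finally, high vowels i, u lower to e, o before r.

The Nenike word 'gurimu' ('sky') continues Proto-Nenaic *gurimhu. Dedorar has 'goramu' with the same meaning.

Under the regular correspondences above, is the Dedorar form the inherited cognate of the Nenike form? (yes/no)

Derive the expected Dedorar reflex of *gurimhu:
Dedorar: start from *gurimhu.
  rule 1 (vowel merger): gurimhu → guremhu
  rule 2 (h-loss): guremhu → guremu
  rule 3: no change — guremu
  rule 4 (pre-rhotic lowering): guremu → goremu
  ⇒ Dedorar goremu
The regular Dedorar reflex would be 'goremu', but the attested form is 'goramu'. The correspondence is irregular, so they are not cognates (the Dedorar form has a different source).

no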